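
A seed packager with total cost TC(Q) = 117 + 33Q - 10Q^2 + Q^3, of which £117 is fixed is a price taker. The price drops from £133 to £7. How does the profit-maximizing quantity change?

Output falls from 10 to 0 (the firm shuts down)

MC = 33 - 20Q + 3Q^2; the shutdown threshold is min AVC = £8 (at Q = 5).
With P = £133 above the shutdown price, P = MC gives Q = 10.
At P = £7 < min AVC = £8, price no longer covers variable cost at any output, so the firm shuts down: Q = 0.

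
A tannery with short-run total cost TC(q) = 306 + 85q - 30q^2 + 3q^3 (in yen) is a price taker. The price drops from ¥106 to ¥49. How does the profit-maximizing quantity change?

AVC = 85 - 30q + 3q^2, minimized at q = 5 where min AVC = ¥10. MC = 85 - 60q + 9q^2.
At P = ¥106 ≥ min AVC, set P = MC on the rising branch: q = 7.
At P = ¥49 ≥ min AVC, set P = MC: q = 6. The firm stays open but cuts output.

Output falls from 7 to 6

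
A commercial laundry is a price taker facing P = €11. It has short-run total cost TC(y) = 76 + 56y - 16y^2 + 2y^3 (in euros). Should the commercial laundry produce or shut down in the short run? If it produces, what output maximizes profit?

Shut down

Variable cost is VC = 56y - 16y^2 + 2y^3, so AVC = VC/y = 56 - 16y + 2y^2 and MC = dTC/dy = 56 - 32y + 6y^2.
The AVC parabola has its vertex at y = 16/4 = 4, where AVC = 56 - 16·4 + 2·4^2 = €24.
Since P = €11 < min AVC = €24, price fails to cover variable cost at any output.
Best response: produce nothing and absorb the €76 fixed cost.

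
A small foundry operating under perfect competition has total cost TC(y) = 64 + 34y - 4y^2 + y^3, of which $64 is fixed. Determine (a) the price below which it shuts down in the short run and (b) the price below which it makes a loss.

Shutdown price = min AVC. AVC = 34 - 4y + y^2, with vertex at y = 2 and minimum $30.
ATC = 64/y + 34 - 4y + y^2. Setting dATC/dy = −64/y^2 − 4 + 2y = 0 gives y = 4 (since 2·4^3 − 4·4^2 = 64).
min ATC = 64/4 + 34 − 4·4 + 4^2 = $50. That is the break-even price.
Between these two prices the firm operates at a loss; above $50 it earns a profit.

Shutdown price = $30; break-even price = $50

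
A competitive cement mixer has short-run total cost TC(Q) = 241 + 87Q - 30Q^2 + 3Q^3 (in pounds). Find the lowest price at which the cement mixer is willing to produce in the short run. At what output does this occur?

£12 per unit, at Q = 5

The shutdown price is the minimum of AVC. VC = 87Q - 30Q^2 + 3Q^3, so AVC = 87 - 30Q + 3Q^2.
At the minimum of AVC, MC = AVC. MC = 87 - 60Q + 9Q^2; setting MC = AVC gives 6Q^2 - 30Q = 0, so Q = 5. min AVC = 12.
For P < £12 the firm produces nothing.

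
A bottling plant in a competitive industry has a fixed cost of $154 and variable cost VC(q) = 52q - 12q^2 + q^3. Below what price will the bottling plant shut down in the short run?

Short-run supply begins at min AVC. From VC = 52q - 12q^2 + q^3, AVC = 52 - 12q + q^2.
dAVC/dq = -12 + 2q = 0 gives q = 6. min AVC = 52 - 12·6 + 6^2 = 16.
For P < $16 the firm produces nothing.

$16 per unit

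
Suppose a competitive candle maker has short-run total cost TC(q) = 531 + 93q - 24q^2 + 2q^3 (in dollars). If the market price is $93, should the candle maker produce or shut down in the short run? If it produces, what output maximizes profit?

Produce at q = 8

Variable cost is VC = 93q - 24q^2 + 2q^3, so AVC = VC/q = 93 - 24q + 2q^2 and MC = dTC/dq = 93 - 48q + 6q^2.
AVC is minimized where dAVC/dq = -24 + 4q = 0, at q = 6; min AVC = 93 - 24·6 + 2·6^2 = $21.
P = $93 exceeds min AVC = $21, so the firm stays open.
Set P = MC: 93 = 93 - 48q + 6q^2 → -48q + 6q^2 = 0. The roots are q = 0 and q = 8; the profit-maximizing output is on the rising part of MC, so q* = 8.
Check: AVC at q = 8 is $29 ≤ P, so revenue covers variable cost.
Profit = P·q − TC = 93·8 − 763 = -$19, a loss, but smaller than the $531 fixed cost the firm would lose by shutting down.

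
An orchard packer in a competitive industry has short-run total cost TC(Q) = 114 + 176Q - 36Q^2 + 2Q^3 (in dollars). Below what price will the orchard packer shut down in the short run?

Short-run supply begins at min AVC. From VC = 176Q - 36Q^2 + 2Q^3, AVC = 176 - 36Q + 2Q^2.
dAVC/dQ = -36 + 4Q = 0 gives Q = 9. min AVC = 176 - 36·9 + 2·9^2 = 14.
For P < $14 the firm produces nothing.

$14 per unit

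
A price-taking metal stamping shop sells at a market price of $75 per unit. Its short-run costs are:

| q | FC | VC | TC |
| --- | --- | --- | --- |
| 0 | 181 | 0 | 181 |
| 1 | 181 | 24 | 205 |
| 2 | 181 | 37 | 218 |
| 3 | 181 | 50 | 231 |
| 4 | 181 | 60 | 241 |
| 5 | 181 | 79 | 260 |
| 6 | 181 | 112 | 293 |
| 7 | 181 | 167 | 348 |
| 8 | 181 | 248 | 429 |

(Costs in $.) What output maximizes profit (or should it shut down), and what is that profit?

q = 7; profit = $177

Compute π = P·q − TC at each output: q=0: -181; q=1: -130; q=2: -68; q=3: -6; q=4: 59; q=5: 115; q=6: 157; q=7: 177; q=8: 171.
Profit is maximized at q = 7. AVC there is 167/7 = $23.86 ≤ P, so producing beats shutting down (which would give -$181).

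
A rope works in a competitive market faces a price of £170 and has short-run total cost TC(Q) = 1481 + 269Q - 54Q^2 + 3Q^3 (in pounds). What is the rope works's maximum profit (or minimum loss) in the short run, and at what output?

AVC = 269 - 54Q + 3Q^2 has its minimum £26 at Q = 9; price £170 clears that bar, so the firm operates.
MC = 269 - 108Q + 9Q^2. Setting P = MC and taking the root on the rising branch gives Q* = 11.
TR = 170·11 = 1870. TC = 1481 + 418 = 1899. Profit = 1870 − 1899 = -£29.
That loss of £29 beats the £1481 the firm would lose by shutting down; producing recovers £1452 of fixed cost.

Profit = -£29 at Q = 11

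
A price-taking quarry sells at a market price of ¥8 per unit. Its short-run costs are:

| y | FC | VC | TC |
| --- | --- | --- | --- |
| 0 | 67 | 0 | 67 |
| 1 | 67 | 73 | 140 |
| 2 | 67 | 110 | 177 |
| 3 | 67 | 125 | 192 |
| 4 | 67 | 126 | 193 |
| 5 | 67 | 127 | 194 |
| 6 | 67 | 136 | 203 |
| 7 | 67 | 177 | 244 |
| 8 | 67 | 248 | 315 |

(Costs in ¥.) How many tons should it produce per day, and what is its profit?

y = 0 (shut down); profit = -¥67

Profit at each row (π = 8y − TC): y=0: -67; y=1: -132; y=2: -161; y=3: -168; y=4: -161; y=5: -154; y=6: -155; y=7: -188; y=8: -251.
Profit is highest at y = 0. Equivalently, the lowest AVC in the table is 136/6 ≈ ¥22.67 at y = 6, and P = ¥8 falls below it — price never covers variable cost, so the firm shuts down and loses only its fixed cost.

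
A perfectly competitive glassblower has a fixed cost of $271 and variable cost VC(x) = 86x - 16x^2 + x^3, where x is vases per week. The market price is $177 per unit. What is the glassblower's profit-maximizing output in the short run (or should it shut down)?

Produce at x = 13

From TC, MC = TC'(x) = 86 - 32x + 3x^2 and AVC = VC/x = 86 - 16x + x^2.
AVC hits its minimum where MC = AVC, at x = 8, giving min AVC = 86 - 16·8 + 8^2 = $22.
Because $177 ≥ $22, revenue can cover variable cost; the firm operates.
Solving P = MC: -91 - 32x + 3x^2 = 0 ⇒ x = -7/3 or 13. On the upward-sloping branch, x* = 13.
Check: AVC at x = 13 is $47 ≤ P, so revenue covers variable cost.
Profit = P·x − TC = 177·13 − 882 = $1419.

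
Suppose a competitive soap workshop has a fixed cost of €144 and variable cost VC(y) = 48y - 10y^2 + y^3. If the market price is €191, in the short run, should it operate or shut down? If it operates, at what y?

Produce at y = 11

Strip out fixed cost: VC = 48y - 10y^2 + y^3. Then AVC = 48 - 10y + y^2 and MC = 48 - 20y + 3y^2.
The AVC parabola has its vertex at y = 10/2 = 5, where AVC = 48 - 10·5 + 5^2 = €23.
Because €191 ≥ €23, revenue can cover variable cost; the firm operates.
Solving P = MC: -143 - 20y + 3y^2 = 0 ⇒ y = -13/3 or 11. On the upward-sloping branch, y* = 11.
Check: AVC at y = 11 is €59 ≤ P, so revenue covers variable cost.
Profit = P·y − TC = 191·11 − 793 = €1308.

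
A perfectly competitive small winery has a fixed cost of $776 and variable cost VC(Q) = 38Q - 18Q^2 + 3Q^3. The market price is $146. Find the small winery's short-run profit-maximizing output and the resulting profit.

Profit = -$128 at Q = 6

AVC = 38 - 18Q + 3Q^2; min AVC = $11 at Q = 3. Since P = $146 ≥ min AVC, the firm produces.
MC = 38 - 36Q + 9Q^2. Setting P = MC and taking the root on the rising branch gives Q* = 6.
TR = 146·6 = 876. TC = 776 + 228 = 1004. Profit = 876 − 1004 = -$128.
That loss of $128 beats the $776 the firm would lose by shutting down; producing recovers $648 of fixed cost.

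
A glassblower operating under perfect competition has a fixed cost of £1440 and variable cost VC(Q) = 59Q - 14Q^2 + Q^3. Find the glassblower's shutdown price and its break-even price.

Shutdown price = £10; break-even price = £155

Shutdown price = min AVC. AVC = 59 - 14Q + Q^2, with vertex at Q = 7 and minimum £10.
ATC = 1440/Q + 59 - 14Q + Q^2. Setting dATC/dQ = −1440/Q^2 − 14 + 2Q = 0 gives Q = 12 (since 2·12^3 − 14·12^2 = 1440).
min ATC = 1440/12 + 59 − 14·12 + 12^2 = £155. That is the break-even price.
Between these two prices the firm operates at a loss; above £155 it earns a profit.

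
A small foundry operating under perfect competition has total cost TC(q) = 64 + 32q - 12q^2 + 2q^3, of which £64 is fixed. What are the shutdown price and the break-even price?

Shutdown price = min AVC. AVC = 32 - 12q + 2q^2, with vertex at q = 3 and minimum £14.
ATC = 64/q + 32 - 12q + 2q^2. Setting dATC/dq = −64/q^2 − 12 + 4q = 0 gives q = 4 (since 4·4^3 − 12·4^2 = 64).
min ATC = 64/4 + 32 − 12·4 + 2·4^2 = £32. That is the break-even price.
Between these two prices the firm operates at a loss; above £32 it earns a profit.

Shutdown price = £14; break-even price = £32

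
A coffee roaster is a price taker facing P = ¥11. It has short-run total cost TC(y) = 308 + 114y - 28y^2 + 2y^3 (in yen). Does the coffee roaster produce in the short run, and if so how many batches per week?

Variable cost is VC = 114y - 28y^2 + 2y^3, so AVC = VC/y = 114 - 28y + 2y^2 and MC = dTC/dy = 114 - 56y + 6y^2.
AVC is minimized where dAVC/dy = -28 + 4y = 0, at y = 7; min AVC = 114 - 28·7 + 2·7^2 = ¥16.
P = ¥11 lies below min AVC = ¥16; no output level covers variable cost.
The firm minimizes its loss by shutting down and losing only its fixed cost of ¥308.

Shut down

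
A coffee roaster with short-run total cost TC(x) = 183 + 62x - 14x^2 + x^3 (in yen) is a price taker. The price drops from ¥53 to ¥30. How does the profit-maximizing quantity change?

Output falls from 9 to 8

AVC = 62 - 14x + x^2, minimized at x = 7 where min AVC = ¥13. MC = 62 - 28x + 3x^2.
With P = ¥53 above the shutdown price, P = MC gives x = 9.
At P = ¥30 ≥ min AVC, set P = MC: x = 8. The firm stays open but cuts output.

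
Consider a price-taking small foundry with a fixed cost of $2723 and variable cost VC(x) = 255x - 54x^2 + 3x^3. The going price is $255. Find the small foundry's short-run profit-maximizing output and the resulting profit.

AVC = 255 - 54x + 3x^2 has its minimum $12 at x = 9; price $255 clears that bar, so the firm operates.
MC = 255 - 108x + 9x^2. Setting P = MC and taking the root on the rising branch gives x* = 12.
TR = 255·12 = 3060. TC = 2723 + 468 = 3191. Profit = 3060 − 3191 = -$131.
That loss of $131 beats the $2723 the firm would lose by shutting down; producing recovers $2592 of fixed cost.

Profit = -$131 at x = 12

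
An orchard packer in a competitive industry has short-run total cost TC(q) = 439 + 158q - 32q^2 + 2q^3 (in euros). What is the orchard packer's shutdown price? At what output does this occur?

Short-run supply begins at min AVC. From VC = 158q - 32q^2 + 2q^3, AVC = 158 - 32q + 2q^2.
dAVC/dq = -32 + 4q = 0 gives q = 8. min AVC = 158 - 32·8 + 2·8^2 = 30.
So the shutdown price is €30.

€30 per unit, at q = 8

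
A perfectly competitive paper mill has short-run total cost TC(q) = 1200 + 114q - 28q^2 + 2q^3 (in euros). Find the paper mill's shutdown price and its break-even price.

AVC = 114 - 28q + 2q^2; minimized at q = 7, giving min AVC = €16. That is the shutdown price.
ATC = 1200/q + 114 - 28q + 2q^2. Setting dATC/dq = −1200/q^2 − 28 + 4q = 0 gives q = 10 (since 4·10^3 − 28·10^2 = 1200).
min ATC = 1200/10 + 114 − 28·10 + 2·10^2 = €154. That is the break-even price.
Between these two prices the firm operates at a loss; above €154 it earns a profit.

Shutdown price = €16; break-even price = €154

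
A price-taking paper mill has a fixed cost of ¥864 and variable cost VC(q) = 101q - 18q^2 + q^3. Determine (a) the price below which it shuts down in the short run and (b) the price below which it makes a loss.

Shutdown price = ¥20; break-even price = ¥101

Shutdown price = min AVC. AVC = 101 - 18q + q^2, with vertex at q = 9 and minimum ¥20.
ATC = 864/q + 101 - 18q + q^2. Setting dATC/dq = −864/q^2 − 18 + 2q = 0 gives q = 12 (since 2·12^3 − 18·12^2 = 864).
min ATC = 864/12 + 101 − 18·12 + 12^2 = ¥101. That is the break-even price.
Between these two prices the firm operates at a loss; above ¥101 it earns a profit.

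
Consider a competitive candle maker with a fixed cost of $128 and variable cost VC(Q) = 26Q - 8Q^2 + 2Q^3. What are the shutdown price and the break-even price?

Shutdown price = min AVC. AVC = 26 - 8Q + 2Q^2, with vertex at Q = 2 and minimum $18.
ATC = 128/Q + 26 - 8Q + 2Q^2. Setting dATC/dQ = −128/Q^2 − 8 + 4Q = 0 gives Q = 4 (since 4·4^3 − 8·4^2 = 128).
min ATC = 128/4 + 26 − 8·4 + 2·4^2 = $58. That is the break-even price.
Between these two prices the firm operates at a loss; above $58 it earns a profit.

Shutdown price = $18; break-even price = $58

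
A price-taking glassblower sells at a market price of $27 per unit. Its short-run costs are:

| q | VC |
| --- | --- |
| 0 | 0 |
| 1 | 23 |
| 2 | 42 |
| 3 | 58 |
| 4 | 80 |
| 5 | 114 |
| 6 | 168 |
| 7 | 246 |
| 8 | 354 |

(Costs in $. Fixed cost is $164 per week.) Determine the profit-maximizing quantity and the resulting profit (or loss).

q = 4; profit = -$136

Tabulate TR − TC: q=0: -164; q=1: -160; q=2: -152; q=3: -141; q=4: -136; q=5: -143; q=6: -170; q=7: -221; q=8: -302.
Profit is maximized at q = 4. AVC there is 80/4 = $20 ≤ P, so producing beats shutting down (which would give -$164).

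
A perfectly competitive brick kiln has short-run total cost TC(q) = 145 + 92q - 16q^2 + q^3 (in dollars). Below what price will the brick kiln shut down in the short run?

Short-run supply begins at min AVC. From VC = 92q - 16q^2 + q^3, AVC = 92 - 16q + q^2.
At the minimum of AVC, MC = AVC. MC = 92 - 32q + 3q^2; setting MC = AVC gives 2q^2 - 16q = 0, so q = 8. min AVC = 28.
So the shutdown price is $28.

$28 per unit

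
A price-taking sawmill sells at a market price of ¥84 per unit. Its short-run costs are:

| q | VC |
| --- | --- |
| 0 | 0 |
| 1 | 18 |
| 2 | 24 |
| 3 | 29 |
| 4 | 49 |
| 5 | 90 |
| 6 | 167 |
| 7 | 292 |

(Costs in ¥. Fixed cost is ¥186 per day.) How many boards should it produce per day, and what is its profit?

q = 6; profit = ¥151

Tabulate TR − TC: q=0: -186; q=1: -120; q=2: -42; q=3: 37; q=4: 101; q=5: 144; q=6: 151; q=7: 110.
Profit is maximized at q = 6. AVC there is 167/6 = ¥27.83 ≤ P, so producing beats shutting down (which would give -¥186).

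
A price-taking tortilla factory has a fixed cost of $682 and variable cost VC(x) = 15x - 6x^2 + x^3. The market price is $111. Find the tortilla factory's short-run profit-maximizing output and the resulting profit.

AVC = 15 - 6x + x^2 has its minimum $6 at x = 3; price $111 clears that bar, so the firm operates.
MC = 15 - 12x + 3x^2. Setting P = MC and taking the root on the rising branch gives x* = 8.
TR = 111·8 = 888. TC = 682 + 248 = 930. Profit = 888 − 930 = -$42.
That loss of $42 beats the $682 the firm would lose by shutting down; producing recovers $640 of fixed cost.

Profit = -$42 at x = 8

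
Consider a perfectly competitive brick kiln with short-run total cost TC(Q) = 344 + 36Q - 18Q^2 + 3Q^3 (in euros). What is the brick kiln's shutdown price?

€9 per unit

Short-run supply begins at min AVC. From VC = 36Q - 18Q^2 + 3Q^3, AVC = 36 - 18Q + 3Q^2.
At the minimum of AVC, MC = AVC. MC = 36 - 36Q + 9Q^2; setting MC = AVC gives 6Q^2 - 18Q = 0, so Q = 3. min AVC = 9.
So the shutdown price is €9.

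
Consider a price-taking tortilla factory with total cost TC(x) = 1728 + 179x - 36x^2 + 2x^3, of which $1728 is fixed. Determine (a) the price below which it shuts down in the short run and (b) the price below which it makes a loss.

Shutdown price = $17; break-even price = $179

Shutdown price = min AVC. AVC = 179 - 36x + 2x^2, with vertex at x = 9 and minimum $17.
ATC = 1728/x + 179 - 36x + 2x^2. Setting dATC/dx = −1728/x^2 − 36 + 4x = 0 gives x = 12 (since 4·12^3 − 36·12^2 = 1728).
min ATC = 1728/12 + 179 − 36·12 + 2·12^2 = $179. That is the break-even price.
Between these two prices the firm operates at a loss; above $179 it earns a profit.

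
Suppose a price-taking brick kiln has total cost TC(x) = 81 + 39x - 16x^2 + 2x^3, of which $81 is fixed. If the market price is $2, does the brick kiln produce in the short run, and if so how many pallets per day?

Shut down

Strip out fixed cost: VC = 39x - 16x^2 + 2x^3. Then AVC = 39 - 16x + 2x^2 and MC = 39 - 32x + 6x^2.
AVC is minimized where dAVC/dx = -16 + 4x = 0, at x = 4; min AVC = 39 - 16·4 + 2·4^2 = $7.
With P < min AVC ($2 < $7), every unit sold adds to the loss.
Shutting down limits the loss to fixed cost, $81.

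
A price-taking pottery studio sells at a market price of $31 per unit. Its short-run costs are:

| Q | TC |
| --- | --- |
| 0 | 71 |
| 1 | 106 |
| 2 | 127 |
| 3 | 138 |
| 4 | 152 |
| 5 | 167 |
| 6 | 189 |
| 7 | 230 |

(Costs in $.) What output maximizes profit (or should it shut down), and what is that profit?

Q = 6; profit = -$3

Tabulate TR − TC: Q=0: -71; Q=1: -75; Q=2: -65; Q=3: -45; Q=4: -28; Q=5: -12; Q=6: -3; Q=7: -13.
Profit is maximized at Q = 6. AVC there is 118/6 = $19.67 ≤ P, so producing beats shutting down (which would give -$71).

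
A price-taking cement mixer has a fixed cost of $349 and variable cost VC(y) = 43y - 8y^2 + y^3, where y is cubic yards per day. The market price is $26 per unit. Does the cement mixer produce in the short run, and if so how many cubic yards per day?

Strip out fixed cost: VC = 43y - 8y^2 + y^3. Then AVC = 43 - 8y + y^2 and MC = 43 - 16y + 3y^2.
AVC is minimized where dAVC/dy = -8 + 2y = 0, at y = 4; min AVC = 43 - 8·4 + 4^2 = $27.
P = $26 lies below min AVC = $27; no output level covers variable cost.
The firm minimizes its loss by shutting down and losing only its fixed cost of $349.

Shut down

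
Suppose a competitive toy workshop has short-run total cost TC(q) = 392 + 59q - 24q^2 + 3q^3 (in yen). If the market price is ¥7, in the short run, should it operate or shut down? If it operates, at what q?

From TC, MC = TC'(q) = 59 - 48q + 9q^2 and AVC = VC/q = 59 - 24q + 3q^2.
AVC hits its minimum where MC = AVC, at q = 4, giving min AVC = 59 - 24·4 + 3·4^2 = ¥11.
With P < min AVC (¥7 < ¥11), every unit sold adds to the loss.
The firm minimizes its loss by shutting down and losing only its fixed cost of ¥392.

Shut down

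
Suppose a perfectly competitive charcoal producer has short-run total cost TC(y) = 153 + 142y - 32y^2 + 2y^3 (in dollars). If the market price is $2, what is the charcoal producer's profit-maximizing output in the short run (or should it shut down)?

Shut down

Strip out fixed cost: VC = 142y - 32y^2 + 2y^3. Then AVC = 142 - 32y + 2y^2 and MC = 142 - 64y + 6y^2.
The AVC parabola has its vertex at y = 32/4 = 8, where AVC = 142 - 32·8 + 2·8^2 = $14.
With P < min AVC ($2 < $14), every unit sold adds to the loss.
Shutting down limits the loss to fixed cost, $153.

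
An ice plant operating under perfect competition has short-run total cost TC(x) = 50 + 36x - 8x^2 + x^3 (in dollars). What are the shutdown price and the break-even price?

Shutdown price = $20; break-even price = $31

Shutdown price = min AVC. AVC = 36 - 8x + x^2, with vertex at x = 4 and minimum $20.
ATC = 50/x + 36 - 8x + x^2. Setting dATC/dx = −50/x^2 − 8 + 2x = 0 gives x = 5 (since 2·5^3 − 8·5^2 = 50).
min ATC = 50/5 + 36 − 8·5 + 5^2 = $31. That is the break-even price.
Between these two prices the firm operates at a loss; above $31 it earns a profit.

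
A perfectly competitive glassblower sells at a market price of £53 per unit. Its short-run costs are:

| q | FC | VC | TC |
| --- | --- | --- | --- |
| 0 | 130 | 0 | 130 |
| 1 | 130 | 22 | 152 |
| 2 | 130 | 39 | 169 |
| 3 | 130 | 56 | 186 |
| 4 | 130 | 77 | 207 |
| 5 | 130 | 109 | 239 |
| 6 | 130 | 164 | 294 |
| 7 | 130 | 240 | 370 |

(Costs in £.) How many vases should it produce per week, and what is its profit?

Tabulate TR − TC: q=0: -130; q=1: -99; q=2: -63; q=3: -27; q=4: 5; q=5: 26; q=6: 24; q=7: 1.
Profit is maximized at q = 5. AVC there is 109/5 = £21.80 ≤ P, so producing beats shutting down (which would give -£130).

q = 5; profit = £26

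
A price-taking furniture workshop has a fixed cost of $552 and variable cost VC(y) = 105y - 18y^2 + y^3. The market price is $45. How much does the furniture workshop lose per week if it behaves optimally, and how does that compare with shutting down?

Profit = -$352 at y = 10

AVC = 105 - 18y + y^2 has its minimum $24 at y = 9; price $45 clears that bar, so the firm operates.
With MC = 105 - 36y + 3y^2, P = MC on the upward-sloping part at y* = 10.
TR = 45·10 = 450. TC = 552 + 250 = 802. Profit = 450 − 802 = -$352.
By producing, the firm covers all variable cost plus $200 of fixed cost; shutting down would lose the full $552.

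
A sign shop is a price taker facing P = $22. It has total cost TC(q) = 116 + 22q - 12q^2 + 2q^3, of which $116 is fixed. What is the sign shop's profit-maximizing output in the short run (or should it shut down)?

Produce at q = 4

From TC, MC = TC'(q) = 22 - 24q + 6q^2 and AVC = VC/q = 22 - 12q + 2q^2.
The AVC parabola has its vertex at q = 12/4 = 3, where AVC = 22 - 12·3 + 2·3^2 = $4.
Because $22 ≥ $4, revenue can cover variable cost; the firm operates.
Solving P = MC: -24q + 6q^2 = 0 ⇒ q = 0 or 4. On the upward-sloping branch, q* = 4.
Check: AVC at q = 4 is $6 ≤ P, so revenue covers variable cost.
Profit = P·q − TC = 22·4 − 140 = -$52, a loss, but smaller than the $116 fixed cost the firm would lose by shutting down.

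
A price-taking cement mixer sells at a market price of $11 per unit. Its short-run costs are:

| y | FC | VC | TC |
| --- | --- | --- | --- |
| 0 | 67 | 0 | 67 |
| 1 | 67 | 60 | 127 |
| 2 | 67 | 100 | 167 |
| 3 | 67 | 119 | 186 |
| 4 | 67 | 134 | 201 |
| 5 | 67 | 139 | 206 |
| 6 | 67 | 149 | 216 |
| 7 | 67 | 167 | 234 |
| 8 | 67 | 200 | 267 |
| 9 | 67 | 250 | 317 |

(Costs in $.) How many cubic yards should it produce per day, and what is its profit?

Tabulate TR − TC: y=0: -67; y=1: -116; y=2: -145; y=3: -153; y=4: -157; y=5: -151; y=6: -150; y=7: -157; y=8: -179; y=9: -218.
Profit is highest at y = 0. Equivalently, the lowest AVC in the table is 167/7 ≈ $23.86 at y = 7, and P = $11 falls below it — price never covers variable cost, so the firm shuts down and loses only its fixed cost.

y = 0 (shut down); profit = -$67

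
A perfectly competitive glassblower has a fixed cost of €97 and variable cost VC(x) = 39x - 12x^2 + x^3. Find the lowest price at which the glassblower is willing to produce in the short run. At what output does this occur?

The shutdown price is the minimum of AVC. VC = 39x - 12x^2 + x^3, so AVC = 39 - 12x + x^2.
dAVC/dx = -12 + 2x = 0 gives x = 6. min AVC = 39 - 12·6 + 6^2 = 3.
So the shutdown price is €3.

€3 per unit, at x = 6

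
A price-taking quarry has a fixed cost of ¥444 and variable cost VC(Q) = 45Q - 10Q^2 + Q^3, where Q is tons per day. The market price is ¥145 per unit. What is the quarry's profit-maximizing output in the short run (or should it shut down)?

From TC, MC = TC'(Q) = 45 - 20Q + 3Q^2 and AVC = VC/Q = 45 - 10Q + Q^2.
The AVC parabola has its vertex at Q = 10/2 = 5, where AVC = 45 - 10·5 + 5^2 = ¥20.
Since P = ¥145 ≥ min AVC = ¥20, price covers variable cost and the firm should produce.
Solving P = MC: -100 - 20Q + 3Q^2 = 0 ⇒ Q = -10/3 or 10. On the upward-sloping branch, Q* = 10.
Check: AVC at Q = 10 is ¥45 ≤ P, so revenue covers variable cost.
Profit = P·Q − TC = 145·10 − 894 = ¥556.

Produce at Q = 10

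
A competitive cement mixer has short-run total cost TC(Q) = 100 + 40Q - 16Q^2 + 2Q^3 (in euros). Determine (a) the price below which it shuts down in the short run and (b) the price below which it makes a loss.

AVC = 40 - 16Q + 2Q^2; minimized at Q = 4, giving min AVC = €8. That is the shutdown price.
ATC = 100/Q + 40 - 16Q + 2Q^2. Setting dATC/dQ = −100/Q^2 − 16 + 4Q = 0 gives Q = 5 (since 4·5^3 − 16·5^2 = 100).
min ATC = 100/5 + 40 − 16·5 + 2·5^2 = €30. That is the break-even price.
For €8 ≤ P < €30 the firm produces at a loss; below €8 it shuts down.

Shutdown price = €8; break-even price = €30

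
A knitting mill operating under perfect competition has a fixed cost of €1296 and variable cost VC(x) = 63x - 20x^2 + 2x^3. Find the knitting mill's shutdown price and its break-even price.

Shutdown price = €13; break-even price = €189

Shutdown price = min AVC. AVC = 63 - 20x + 2x^2, with vertex at x = 5 and minimum €13.
ATC = 1296/x + 63 - 20x + 2x^2. Setting dATC/dx = −1296/x^2 − 20 + 4x = 0 gives x = 9 (since 4·9^3 − 20·9^2 = 1296).
min ATC = 1296/9 + 63 − 20·9 + 2·9^2 = €189. That is the break-even price.
For €13 ≤ P < €189 the firm produces at a loss; below €13 it shuts down.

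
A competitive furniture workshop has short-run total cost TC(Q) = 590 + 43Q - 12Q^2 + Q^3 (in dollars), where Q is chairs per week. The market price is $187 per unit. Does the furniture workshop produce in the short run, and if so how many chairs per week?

Produce at Q = 12

From TC, MC = TC'(Q) = 43 - 24Q + 3Q^2 and AVC = VC/Q = 43 - 12Q + Q^2.
The AVC parabola has its vertex at Q = 12/2 = 6, where AVC = 43 - 12·6 + 6^2 = $7.
Because $187 ≥ $7, revenue can cover variable cost; the firm operates.
P = MC gives -144 - 24Q + 3Q^2 = 0, with roots -4 and 12. Take the larger (rising MC): Q* = 12.
Check: AVC at Q = 12 is $43 ≤ P, so revenue covers variable cost.
Profit = P·Q − TC = 187·12 − 1106 = $1138.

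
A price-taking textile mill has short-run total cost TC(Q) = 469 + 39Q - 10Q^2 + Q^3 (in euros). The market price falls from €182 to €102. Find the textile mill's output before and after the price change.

Output falls from 11 to 9

MC = 39 - 20Q + 3Q^2; the shutdown threshold is min AVC = €14 (at Q = 5).
At P = €182 ≥ min AVC, set P = MC on the rising branch: Q = 11.
At P = €102 ≥ min AVC, set P = MC: Q = 9. The firm stays open but cuts output.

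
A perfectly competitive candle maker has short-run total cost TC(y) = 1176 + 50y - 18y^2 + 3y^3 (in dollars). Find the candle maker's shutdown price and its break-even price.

Shutdown price = $23; break-even price = $239

Shutdown price = min AVC. AVC = 50 - 18y + 3y^2, with vertex at y = 3 and minimum $23.
ATC = 1176/y + 50 - 18y + 3y^2. Setting dATC/dy = −1176/y^2 − 18 + 6y = 0 gives y = 7 (since 6·7^3 − 18·7^2 = 1176).
min ATC = 1176/7 + 50 − 18·7 + 3·7^2 = $239. That is the break-even price.
Between these two prices the firm operates at a loss; above $239 it earns a profit.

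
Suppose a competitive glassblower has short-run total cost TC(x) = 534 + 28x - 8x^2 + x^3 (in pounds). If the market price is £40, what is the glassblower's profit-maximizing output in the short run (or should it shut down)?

Variable cost is VC = 28x - 8x^2 + x^3, so AVC = VC/x = 28 - 8x + x^2 and MC = dTC/dx = 28 - 16x + 3x^2.
AVC is minimized where dAVC/dx = -8 + 2x = 0, at x = 4; min AVC = 28 - 8·4 + 4^2 = £12.
P = £40 exceeds min AVC = £12, so the firm stays open.
Solving P = MC: -12 - 16x + 3x^2 = 0 ⇒ x = -2/3 or 6. On the upward-sloping branch, x* = 6.
Check: AVC at x = 6 is £16 ≤ P, so revenue covers variable cost.
Profit = P·x − TC = 40·6 − 630 = -£390, a loss, but smaller than the £534 fixed cost the firm would lose by shutting down.

Produce at x = 6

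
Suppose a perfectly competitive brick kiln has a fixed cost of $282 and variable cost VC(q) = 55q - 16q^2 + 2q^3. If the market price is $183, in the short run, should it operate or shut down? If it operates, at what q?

Strip out fixed cost: VC = 55q - 16q^2 + 2q^3. Then AVC = 55 - 16q + 2q^2 and MC = 55 - 32q + 6q^2.
AVC is minimized where dAVC/dq = -16 + 4q = 0, at q = 4; min AVC = 55 - 16·4 + 2·4^2 = $23.
P = $183 exceeds min AVC = $23, so the firm stays open.
Solving P = MC: -128 - 32q + 6q^2 = 0 ⇒ q = -8/3 or 8. On the upward-sloping branch, q* = 8.
Check: AVC at q = 8 is $55 ≤ P, so revenue covers variable cost.
Profit = P·q − TC = 183·8 − 722 = $742.

Produce at q = 8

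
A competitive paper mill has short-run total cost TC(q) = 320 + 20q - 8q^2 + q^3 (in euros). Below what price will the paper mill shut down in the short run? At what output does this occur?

€4 per unit, at q = 4

Short-run supply begins at min AVC. From VC = 20q - 8q^2 + q^3, AVC = 20 - 8q + q^2.
dAVC/dq = -8 + 2q = 0 gives q = 4. min AVC = 20 - 8·4 + 4^2 = 4.
So the shutdown price is €4.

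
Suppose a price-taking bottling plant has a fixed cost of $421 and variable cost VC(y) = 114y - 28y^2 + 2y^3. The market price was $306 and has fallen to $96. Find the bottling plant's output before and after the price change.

AVC = 114 - 28y + 2y^2, minimized at y = 7 where min AVC = $16. MC = 114 - 56y + 6y^2.
With P = $306 above the shutdown price, P = MC gives y = 12.
At P = $96 ≥ min AVC, set P = MC: y = 9. The firm stays open but cuts output.

Output falls from 12 to 9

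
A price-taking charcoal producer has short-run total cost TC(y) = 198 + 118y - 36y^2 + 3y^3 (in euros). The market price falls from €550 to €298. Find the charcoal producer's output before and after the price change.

Output falls from 12 to 10

AVC = 118 - 36y + 3y^2, minimized at y = 6 where min AVC = €10. MC = 118 - 72y + 9y^2.
At P = €550 ≥ min AVC, set P = MC on the rising branch: y = 12.
At P = €298 ≥ min AVC, set P = MC: y = 10. The firm stays open but cuts output.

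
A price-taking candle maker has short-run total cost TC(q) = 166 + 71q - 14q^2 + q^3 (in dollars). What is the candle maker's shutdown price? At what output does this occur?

$22 per unit, at q = 7

The firm shuts down when price falls below the minimum of average variable cost. AVC = VC/q = 71 - 14q + q^2.
dAVC/dq = -14 + 2q = 0 gives q = 7. min AVC = 71 - 14·7 + 7^2 = 22.
So the shutdown price is $22.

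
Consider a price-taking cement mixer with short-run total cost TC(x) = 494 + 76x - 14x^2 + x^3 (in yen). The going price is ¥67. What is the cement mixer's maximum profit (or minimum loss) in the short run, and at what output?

Profit = -¥170 at x = 9

AVC = 76 - 14x + x^2 has its minimum ¥27 at x = 7; price ¥67 clears that bar, so the firm operates.
With MC = 76 - 28x + 3x^2, P = MC on the upward-sloping part at x* = 9.
TR = 67·9 = 603. TC = 494 + 279 = 773. Profit = 603 − 773 = -¥170.
Shutting down would mean losing the fixed cost of ¥494, so operating at a loss of ¥170 is better by ¥324.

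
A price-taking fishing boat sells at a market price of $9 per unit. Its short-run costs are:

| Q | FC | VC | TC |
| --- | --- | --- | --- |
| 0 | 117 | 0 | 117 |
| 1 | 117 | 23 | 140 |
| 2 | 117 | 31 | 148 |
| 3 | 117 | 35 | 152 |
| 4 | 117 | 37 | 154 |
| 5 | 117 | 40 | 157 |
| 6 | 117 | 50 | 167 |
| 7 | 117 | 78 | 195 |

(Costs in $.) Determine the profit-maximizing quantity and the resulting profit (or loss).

Q = 5; profit = -$112

Compute π = P·Q − TC at each output: Q=0: -117; Q=1: -131; Q=2: -130; Q=3: -125; Q=4: -118; Q=5: -112; Q=6: -113; Q=7: -132.
Profit is maximized at Q = 5. AVC there is 40/5 = $8 ≤ P, so producing beats shutting down (which would give -$117).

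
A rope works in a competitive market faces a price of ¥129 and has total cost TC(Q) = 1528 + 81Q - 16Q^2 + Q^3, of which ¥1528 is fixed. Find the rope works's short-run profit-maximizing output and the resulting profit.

AVC = 81 - 16Q + Q^2 has its minimum ¥17 at Q = 8; price ¥129 clears that bar, so the firm operates.
With MC = 81 - 32Q + 3Q^2, P = MC on the upward-sloping part at Q* = 12.
TR = 129·12 = 1548. TC = 1528 + 396 = 1924. Profit = 1548 − 1924 = -¥376.
That loss of ¥376 beats the ¥1528 the firm would lose by shutting down; producing recovers ¥1152 of fixed cost.

Profit = -¥376 at Q = 12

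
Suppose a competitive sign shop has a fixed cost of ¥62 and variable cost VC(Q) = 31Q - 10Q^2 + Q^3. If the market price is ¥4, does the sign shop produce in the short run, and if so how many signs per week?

Variable cost is VC = 31Q - 10Q^2 + Q^3, so AVC = VC/Q = 31 - 10Q + Q^2 and MC = dTC/dQ = 31 - 20Q + 3Q^2.
The AVC parabola has its vertex at Q = 10/2 = 5, where AVC = 31 - 10·5 + 5^2 = ¥6.
P = ¥4 lies below min AVC = ¥6; no output level covers variable cost.
The firm minimizes its loss by shutting down and losing only its fixed cost of ¥62.

Shut down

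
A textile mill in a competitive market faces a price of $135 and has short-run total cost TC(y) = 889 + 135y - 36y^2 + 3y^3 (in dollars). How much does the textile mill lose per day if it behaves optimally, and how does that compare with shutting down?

AVC = 135 - 36y + 3y^2 has its minimum $27 at y = 6; price $135 clears that bar, so the firm operates.
MC = 135 - 72y + 9y^2. Setting P = MC and taking the root on the rising branch gives y* = 8.
TR = 135·8 = 1080. TC = 889 + 312 = 1201. Profit = 1080 − 1201 = -$121.
Shutting down would mean losing the fixed cost of $889, so operating at a loss of $121 is better by $768.

Profit = -$121 at y = 8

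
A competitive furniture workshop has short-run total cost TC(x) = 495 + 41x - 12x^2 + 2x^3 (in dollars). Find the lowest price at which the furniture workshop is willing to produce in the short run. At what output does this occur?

$23 per unit, at x = 3

The firm shuts down when price falls below the minimum of average variable cost. AVC = VC/x = 41 - 12x + 2x^2.
dAVC/dx = -12 + 4x = 0 gives x = 3. min AVC = 41 - 12·3 + 2·3^2 = 23.
The firm shuts down for any P below $23.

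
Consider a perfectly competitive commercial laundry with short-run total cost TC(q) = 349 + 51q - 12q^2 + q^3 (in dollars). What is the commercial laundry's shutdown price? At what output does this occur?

$15 per unit, at q = 6

The firm shuts down when price falls below the minimum of average variable cost. AVC = VC/q = 51 - 12q + q^2.
dAVC/dq = -12 + 2q = 0 gives q = 6. min AVC = 51 - 12·6 + 6^2 = 15.
For P < $15 the firm produces nothing.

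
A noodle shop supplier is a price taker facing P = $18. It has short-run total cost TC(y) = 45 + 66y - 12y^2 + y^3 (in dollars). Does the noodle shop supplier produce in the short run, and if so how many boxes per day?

Shut down

Variable cost is VC = 66y - 12y^2 + y^3, so AVC = VC/y = 66 - 12y + y^2 and MC = dTC/dy = 66 - 24y + 3y^2.
AVC hits its minimum where MC = AVC, at y = 6, giving min AVC = 66 - 12·6 + 6^2 = $30.
P = $18 lies below min AVC = $30; no output level covers variable cost.
Shutting down limits the loss to fixed cost, $45.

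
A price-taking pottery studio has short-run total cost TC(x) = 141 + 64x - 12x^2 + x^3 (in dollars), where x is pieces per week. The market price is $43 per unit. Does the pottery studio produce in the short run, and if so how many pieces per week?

Produce at x = 7

Strip out fixed cost: VC = 64x - 12x^2 + x^3. Then AVC = 64 - 12x + x^2 and MC = 64 - 24x + 3x^2.
AVC is minimized where dAVC/dx = -12 + 2x = 0, at x = 6; min AVC = 64 - 12·6 + 6^2 = $28.
Since P = $43 ≥ min AVC = $28, price covers variable cost and the firm should produce.
P = MC gives 21 - 24x + 3x^2 = 0, with roots 1 and 7. Take the larger (rising MC): x* = 7.
Check: AVC at x = 7 is $29 ≤ P, so revenue covers variable cost.
Profit = P·x − TC = 43·7 − 344 = -$43, a loss, but smaller than the $141 fixed cost the firm would lose by shutting down.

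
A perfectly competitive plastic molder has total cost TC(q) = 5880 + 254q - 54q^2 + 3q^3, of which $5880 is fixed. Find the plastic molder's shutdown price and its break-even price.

Shutdown price = $11; break-even price = $506

AVC = 254 - 54q + 3q^2; minimized at q = 9, giving min AVC = $11. That is the shutdown price.
ATC = 5880/q + 254 - 54q + 3q^2. Setting dATC/dq = −5880/q^2 − 54 + 6q = 0 gives q = 14 (since 6·14^3 − 54·14^2 = 5880).
min ATC = 5880/14 + 254 − 54·14 + 3·14^2 = $506. That is the break-even price.
For $11 ≤ P < $506 the firm produces at a loss; below $11 it shuts down.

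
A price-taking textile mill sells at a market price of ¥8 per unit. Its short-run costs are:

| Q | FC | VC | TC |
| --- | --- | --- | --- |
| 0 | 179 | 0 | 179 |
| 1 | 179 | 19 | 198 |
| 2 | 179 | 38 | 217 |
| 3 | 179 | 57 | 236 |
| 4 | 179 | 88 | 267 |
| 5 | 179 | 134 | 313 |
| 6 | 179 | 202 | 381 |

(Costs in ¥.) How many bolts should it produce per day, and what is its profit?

Profit at each row (π = 8Q − TC): Q=0: -179; Q=1: -190; Q=2: -201; Q=3: -212; Q=4: -235; Q=5: -273; Q=6: -333.
Profit is highest at Q = 0. Equivalently, the lowest AVC in the table is 19/1 ≈ ¥19 at Q = 1, and P = ¥8 falls below it — price never covers variable cost, so the firm shuts down and loses only its fixed cost.

Q = 0 (shut down); profit = -¥179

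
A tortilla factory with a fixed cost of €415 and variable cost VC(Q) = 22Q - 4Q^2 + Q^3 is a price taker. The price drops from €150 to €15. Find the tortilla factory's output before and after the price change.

MC = 22 - 8Q + 3Q^2; the shutdown threshold is min AVC = €18 (at Q = 2).
With P = €150 above the shutdown price, P = MC gives Q = 8.
At P = €15 < min AVC = €18, price no longer covers variable cost at any output, so the firm shuts down: Q = 0.

Output falls from 8 to 0 (the firm shuts down)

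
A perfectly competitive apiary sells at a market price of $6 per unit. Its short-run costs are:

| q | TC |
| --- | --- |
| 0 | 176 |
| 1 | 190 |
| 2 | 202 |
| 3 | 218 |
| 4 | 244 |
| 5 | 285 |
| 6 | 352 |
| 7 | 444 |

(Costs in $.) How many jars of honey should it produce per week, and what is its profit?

q = 0 (shut down); profit = -$176

Tabulate TR − TC: q=0: -176; q=1: -184; q=2: -190; q=3: -200; q=4: -220; q=5: -255; q=6: -316; q=7: -402.
Profit is highest at q = 0. Equivalently, the lowest AVC in the table is 26/2 ≈ $13 at q = 2, and P = $6 falls below it — price never covers variable cost, so the firm shuts down and loses only its fixed cost.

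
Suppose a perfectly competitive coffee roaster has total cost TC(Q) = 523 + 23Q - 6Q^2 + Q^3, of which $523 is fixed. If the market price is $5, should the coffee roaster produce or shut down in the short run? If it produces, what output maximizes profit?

From TC, MC = TC'(Q) = 23 - 12Q + 3Q^2 and AVC = VC/Q = 23 - 6Q + Q^2.
AVC hits its minimum where MC = AVC, at Q = 3, giving min AVC = 23 - 6·3 + 3^2 = $14.
Since P = $5 < min AVC = $14, price fails to cover variable cost at any output.
Best response: produce nothing and absorb the $523 fixed cost.

Shut down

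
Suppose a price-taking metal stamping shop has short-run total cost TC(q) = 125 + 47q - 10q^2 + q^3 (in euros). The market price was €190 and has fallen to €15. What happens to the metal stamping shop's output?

MC = 47 - 20q + 3q^2; the shutdown threshold is min AVC = €22 (at q = 5).
At P = €190 ≥ min AVC, set P = MC on the rising branch: q = 11.
At P = €15 < min AVC = €22, price no longer covers variable cost at any output, so the firm shuts down: q = 0.

Output falls from 11 to 0 (the firm shuts down)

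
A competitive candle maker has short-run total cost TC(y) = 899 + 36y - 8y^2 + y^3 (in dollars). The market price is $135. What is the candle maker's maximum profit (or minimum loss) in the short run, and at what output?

Profit = -$89 at y = 9

AVC = 36 - 8y + y^2 has its minimum $20 at y = 4; price $135 clears that bar, so the firm operates.
MC = 36 - 16y + 3y^2. Setting P = MC and taking the root on the rising branch gives y* = 9.
TR = 135·9 = 1215. TC = 899 + 405 = 1304. Profit = 1215 − 1304 = -$89.
Shutting down would mean losing the fixed cost of $899, so operating at a loss of $89 is better by $810.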